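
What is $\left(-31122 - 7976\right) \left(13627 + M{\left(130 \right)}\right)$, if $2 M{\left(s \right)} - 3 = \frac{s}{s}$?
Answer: $-532866642$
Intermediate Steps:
$M{\left(s \right)} = 2$ ($M{\left(s \right)} = \frac{3}{2} + \frac{s \frac{1}{s}}{2} = \frac{3}{2} + \frac{1}{2} \cdot 1 = \frac{3}{2} + \frac{1}{2} = 2$)
$\left(-31122 - 7976\right) \left(13627 + M{\left(130 \right)}\right) = \left(-31122 - 7976\right) \left(13627 + 2\right) = \left(-39098\right) 13629 = -532866642$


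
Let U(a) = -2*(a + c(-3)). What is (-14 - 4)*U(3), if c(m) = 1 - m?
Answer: 252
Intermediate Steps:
U(a) = -8 - 2*a (U(a) = -2*(a + (1 - 1*(-3))) = -2*(a + (1 + 3)) = -2*(a + 4) = -2*(4 + a) = -8 - 2*a)
(-14 - 4)*U(3) = (-14 - 4)*(-8 - 2*3) = -18*(-8 - 6) = -18*(-14) = 252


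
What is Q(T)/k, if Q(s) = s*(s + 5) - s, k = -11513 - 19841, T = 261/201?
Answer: -30885/140748106 ≈ -0.00021943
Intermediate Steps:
T = 87/67 (T = 261*(1/201) = 87/67 ≈ 1.2985)
k = -31354
Q(s) = -s + s*(5 + s) (Q(s) = s*(5 + s) - s = -s + s*(5 + s))
Q(T)/k = (87*(4 + 87/67)/67)/(-31354) = ((87/67)*(355/67))*(-1/31354) = (30885/4489)*(-1/31354) = -30885/140748106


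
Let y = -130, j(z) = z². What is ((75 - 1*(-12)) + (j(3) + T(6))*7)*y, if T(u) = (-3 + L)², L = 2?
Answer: -20410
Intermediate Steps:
T(u) = 1 (T(u) = (-3 + 2)² = (-1)² = 1)
((75 - 1*(-12)) + (j(3) + T(6))*7)*y = ((75 - 1*(-12)) + (3² + 1)*7)*(-130) = ((75 + 12) + (9 + 1)*7)*(-130) = (87 + 10*7)*(-130) = (87 + 70)*(-130) = 157*(-130) = -20410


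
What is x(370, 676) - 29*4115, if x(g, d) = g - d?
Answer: -119641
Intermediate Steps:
x(370, 676) - 29*4115 = (370 - 1*676) - 29*4115 = (370 - 676) - 119335 = -306 - 119335 = -119641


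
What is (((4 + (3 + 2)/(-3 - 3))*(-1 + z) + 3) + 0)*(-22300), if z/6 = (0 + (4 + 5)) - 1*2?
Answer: -8886550/3 ≈ -2.9622e+6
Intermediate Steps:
z = 42 (z = 6*((0 + (4 + 5)) - 1*2) = 6*((0 + 9) - 2) = 6*(9 - 2) = 6*7 = 42)
(((4 + (3 + 2)/(-3 - 3))*(-1 + z) + 3) + 0)*(-22300) = (((4 + (3 + 2)/(-3 - 3))*(-1 + 42) + 3) + 0)*(-22300) = (((4 + 5/(-6))*41 + 3) + 0)*(-22300) = (((4 + 5*(-1/6))*41 + 3) + 0)*(-22300) = (((4 - 5/6)*41 + 3) + 0)*(-22300) = (((19/6)*41 + 3) + 0)*(-22300) = ((779/6 + 3) + 0)*(-22300) = (797/6 + 0)*(-22300) = (797/6)*(-22300) = -8886550/3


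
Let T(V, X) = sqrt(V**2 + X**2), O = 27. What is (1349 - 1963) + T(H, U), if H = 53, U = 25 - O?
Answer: -614 + sqrt(2813) ≈ -560.96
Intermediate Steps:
U = -2 (U = 25 - 1*27 = 25 - 27 = -2)
(1349 - 1963) + T(H, U) = (1349 - 1963) + sqrt(53**2 + (-2)**2) = -614 + sqrt(2809 + 4) = -614 + sqrt(2813)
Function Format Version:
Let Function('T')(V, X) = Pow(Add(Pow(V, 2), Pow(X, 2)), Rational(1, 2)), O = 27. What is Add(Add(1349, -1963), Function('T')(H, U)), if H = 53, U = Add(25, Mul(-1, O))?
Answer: Add(-614, Pow(2813, Rational(1, 2))) ≈ -560.96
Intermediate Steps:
U = -2 (U = Add(25, Mul(-1, 27)) = Add(25, -27) = -2)
Add(Add(1349, -1963), Function('T')(H, U)) = Add(Add(1349, -1963), Pow(Add(Pow(53, 2), Pow(-2, 2)), Rational(1, 2))) = Add(-614, Pow(Add(2809, 4), Rational(1, 2))) = Add(-614, Pow(2813, Rational(1, 2)))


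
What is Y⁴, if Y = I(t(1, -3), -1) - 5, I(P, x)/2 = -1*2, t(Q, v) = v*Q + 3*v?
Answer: 6561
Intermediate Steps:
t(Q, v) = 3*v + Q*v (t(Q, v) = Q*v + 3*v = 3*v + Q*v)
I(P, x) = -4 (I(P, x) = 2*(-1*2) = 2*(-2) = -4)
Y = -9 (Y = -4 - 5 = -9)
Y⁴ = (-9)⁴ = 6561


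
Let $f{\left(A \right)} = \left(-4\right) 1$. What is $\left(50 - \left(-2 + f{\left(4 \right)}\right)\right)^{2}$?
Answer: $3136$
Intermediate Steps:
$f{\left(A \right)} = -4$
$\left(50 - \left(-2 + f{\left(4 \right)}\right)\right)^{2} = \left(50 + \left(\left(-1\right) \left(-4\right) + 2\right)\right)^{2} = \left(50 + \left(4 + 2\right)\right)^{2} = \left(50 + 6\right)^{2} = 56^{2} = 3136$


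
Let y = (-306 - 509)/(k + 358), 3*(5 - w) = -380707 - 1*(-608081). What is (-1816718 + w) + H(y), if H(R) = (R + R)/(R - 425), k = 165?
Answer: -126659637028/66927 ≈ -1.8925e+6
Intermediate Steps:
w = -227359/3 (w = 5 - (-380707 - 1*(-608081))/3 = 5 - (-380707 + 608081)/3 = 5 - 1/3*227374 = 5 - 227374/3 = -227359/3 ≈ -75786.)
y = -815/523 (y = (-306 - 509)/(165 + 358) = -815/523 ≈ -1.5583)
H(R) = 2*R/(-425 + R) (H(R) = (2*R)/(-425 + R) = 2*R/(-425 + R))
(-1816718 + w) + H(y) = (-1816718 - 227359/3) + 2*(-815/523)/(-425 - 815/523) = -5677513/3 + 2*(-815/523)/(-223090/523) = -5677513/3 + 2*(-815/523)*(-523/223090) = -5677513/3 + 163/22309 = -126659637028/66927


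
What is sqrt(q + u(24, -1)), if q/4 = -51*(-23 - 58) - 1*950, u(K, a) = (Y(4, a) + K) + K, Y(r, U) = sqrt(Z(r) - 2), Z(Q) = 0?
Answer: sqrt(12772 + I*sqrt(2)) ≈ 113.01 + 0.0063*I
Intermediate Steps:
Y(r, U) = I*sqrt(2) (Y(r, U) = sqrt(0 - 2) = sqrt(-2) = I*sqrt(2))
u(K, a) = 2*K + I*sqrt(2) (u(K, a) = (I*sqrt(2) + K) + K = (K + I*sqrt(2)) + K = 2*K + I*sqrt(2))
q = 12724 (q = 4*(-51*(-23 - 58) - 1*950) = 4*(-51*(-81) - 950) = 4*(4131 - 950) = 4*3181 = 12724)
sqrt(q + u(24, -1)) = sqrt(12724 + (2*24 + I*sqrt(2))) = sqrt(12724 + (48 + I*sqrt(2))) = sqrt(12772 + I*sqrt(2))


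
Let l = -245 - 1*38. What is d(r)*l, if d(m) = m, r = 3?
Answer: -849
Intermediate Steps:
l = -283 (l = -245 - 38 = -283)
d(r)*l = 3*(-283) = -849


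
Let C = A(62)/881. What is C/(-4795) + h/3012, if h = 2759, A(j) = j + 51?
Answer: 11654765449/12723877740 ≈ 0.91598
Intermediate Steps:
A(j) = 51 + j
C = 113/881 (C = (51 + 62)/881 = 113*(1/881) = 113/881 ≈ 0.12826)
C/(-4795) + h/3012 = (113/881)/(-4795) + 2759/3012 = (113/881)*(-1/4795) + 2759*(1/3012) = -113/4224395 + 2759/3012 = 11654765449/12723877740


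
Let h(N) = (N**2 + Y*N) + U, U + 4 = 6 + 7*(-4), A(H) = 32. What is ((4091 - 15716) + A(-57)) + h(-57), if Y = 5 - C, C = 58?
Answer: -5349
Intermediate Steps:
Y = -53 (Y = 5 - 1*58 = 5 - 58 = -53)
U = -26 (U = -4 + (6 + 7*(-4)) = -4 + (6 - 28) = -4 - 22 = -26)
h(N) = -26 + N**2 - 53*N (h(N) = (N**2 - 53*N) - 26 = -26 + N**2 - 53*N)
((4091 - 15716) + A(-57)) + h(-57) = ((4091 - 15716) + 32) + (-26 + (-57)**2 - 53*(-57)) = (-11625 + 32) + (-26 + 3249 + 3021) = -11593 + 6244 = -5349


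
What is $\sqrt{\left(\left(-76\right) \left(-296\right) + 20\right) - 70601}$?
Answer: $i \sqrt{48085} \approx 219.28 i$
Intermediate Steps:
$\sqrt{\left(\left(-76\right) \left(-296\right) + 20\right) - 70601} = \sqrt{\left(22496 + 20\right) - 70601} = \sqrt{22516 - 70601} = \sqrt{-48085} = i \sqrt{48085}$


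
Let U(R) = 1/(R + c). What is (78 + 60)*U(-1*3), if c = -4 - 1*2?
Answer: -46/3 ≈ -15.333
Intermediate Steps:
c = -6 (c = -4 - 2 = -6)
U(R) = 1/(-6 + R) (U(R) = 1/(R - 6) = 1/(-6 + R))
(78 + 60)*U(-1*3) = (78 + 60)/(-6 - 1*3) = 138/(-6 - 3) = 138/(-9) = 138*(-1/9) = -46/3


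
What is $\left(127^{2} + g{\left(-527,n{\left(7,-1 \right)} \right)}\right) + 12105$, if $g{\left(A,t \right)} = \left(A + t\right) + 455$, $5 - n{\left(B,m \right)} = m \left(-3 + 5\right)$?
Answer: $28169$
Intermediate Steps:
$n{\left(B,m \right)} = 5 - 2 m$ ($n{\left(B,m \right)} = 5 - m \left(-3 + 5\right) = 5 - m 2 = 5 - 2 m$)
$g{\left(A,t \right)} = 455 + A + t$
$\left(127^{2} + g{\left(-527,n{\left(7,-1 \right)} \right)}\right) + 12105 = \left(127^{2} + \left(455 - 527 + \left(5 - -2\right)\right)\right) + 12105 = \left(16129 + \left(455 - 527 + \left(5 + 2\right)\right)\right) + 12105 = \left(16129 + \left(455 - 527 + 7\right)\right) + 12105 = \left(16129 - 65\right) + 12105 = 16064 + 12105 = 28169$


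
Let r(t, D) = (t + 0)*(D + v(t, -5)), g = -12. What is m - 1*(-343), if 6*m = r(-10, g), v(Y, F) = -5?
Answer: 1114/3 ≈ 371.33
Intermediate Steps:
r(t, D) = t*(-5 + D) (r(t, D) = (t + 0)*(D - 5) = t*(-5 + D))
m = 85/3 (m = (-10*(-5 - 12))/6 = (-10*(-17))/6 = (1/6)*170 = 85/3 ≈ 28.333)
m - 1*(-343) = 85/3 - 1*(-343) = 85/3 + 343 = 1114/3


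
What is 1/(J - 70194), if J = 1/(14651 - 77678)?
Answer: -63027/4424117239 ≈ -1.4246e-5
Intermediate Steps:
J = -1/63027 (J = 1/(-63027) = -1/63027 ≈ -1.5866e-5)
1/(J - 70194) = 1/(-1/63027 - 70194) = 1/(-4424117239/63027) = -63027/4424117239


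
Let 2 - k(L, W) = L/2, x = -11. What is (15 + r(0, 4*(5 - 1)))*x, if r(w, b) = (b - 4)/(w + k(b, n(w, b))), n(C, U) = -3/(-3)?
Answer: -143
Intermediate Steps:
n(C, U) = 1 (n(C, U) = -3*(-⅓) = 1)
k(L, W) = 2 - L/2
r(w, b) = (-4 + b)/(2 + w - b/2) (r(w, b) = (b - 4)/(w + (2 - b/2)) = (-4 + b)/(2 + w - b/2))
(15 + r(0, 4*(5 - 1)))*x = (15 + 2*(-4 + 4*(5 - 1))/(4 - 4*(5 - 1) + 2*0))*(-11) = (15 + 2*(-4 + 4*4)/(4 - 4*4 + 0))*(-11) = (15 + 2*(-4 + 16)/(4 - 1*16 + 0))*(-11) = (15 + 2*12/(4 - 16 + 0))*(-11) = (15 + 2*12/(-12))*(-11) = (15 + 2*(-1/12)*12)*(-11) = (15 - 2)*(-11) = 13*(-11) = -143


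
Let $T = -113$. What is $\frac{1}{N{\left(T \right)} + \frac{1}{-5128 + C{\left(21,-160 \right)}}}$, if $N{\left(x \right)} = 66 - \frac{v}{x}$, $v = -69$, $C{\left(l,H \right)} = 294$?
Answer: $\frac{546242}{35718313} \approx 0.015293$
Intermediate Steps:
$N{\left(x \right)} = 66 + \frac{69}{x}$ ($N{\left(x \right)} = 66 - - \frac{69}{x} = 66 + \frac{69}{x}$)
$\frac{1}{N{\left(T \right)} + \frac{1}{-5128 + C{\left(21,-160 \right)}}} = \frac{1}{\left(66 + \frac{69}{-113}\right) + \frac{1}{-5128 + 294}} = \frac{1}{\left(66 + 69 \left(- \frac{1}{113}\right)\right) + \frac{1}{-4834}} = \frac{1}{\left(66 - \frac{69}{113}\right) - \frac{1}{4834}} = \frac{1}{\frac{7389}{113} - \frac{1}{4834}} = \frac{1}{\frac{35718313}{546242}} = \frac{546242}{35718313}$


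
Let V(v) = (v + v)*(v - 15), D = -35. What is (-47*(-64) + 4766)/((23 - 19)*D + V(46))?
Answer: 3887/1356 ≈ 2.8665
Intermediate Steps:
V(v) = 2*v*(-15 + v) (V(v) = (2*v)*(-15 + v) = 2*v*(-15 + v))
(-47*(-64) + 4766)/((23 - 19)*D + V(46)) = (-47*(-64) + 4766)/((23 - 19)*(-35) + 2*46*(-15 + 46)) = (3008 + 4766)/(4*(-35) + 2*46*31) = 7774/(-140 + 2852) = 7774/2712 = 7774*(1/2712) = 3887/1356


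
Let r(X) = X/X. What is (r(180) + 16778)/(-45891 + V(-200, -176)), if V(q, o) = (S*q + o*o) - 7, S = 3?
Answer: -5593/5174 ≈ -1.0810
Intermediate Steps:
V(q, o) = -7 + o**2 + 3*q (V(q, o) = (3*q + o*o) - 7 = (3*q + o**2) - 7 = (o**2 + 3*q) - 7 = -7 + o**2 + 3*q)
r(X) = 1
(r(180) + 16778)/(-45891 + V(-200, -176)) = (1 + 16778)/(-45891 + (-7 + (-176)**2 + 3*(-200))) = 16779/(-45891 + (-7 + 30976 - 600)) = 16779/(-45891 + 30369) = 16779/(-15522) = 16779*(-1/15522) = -5593/5174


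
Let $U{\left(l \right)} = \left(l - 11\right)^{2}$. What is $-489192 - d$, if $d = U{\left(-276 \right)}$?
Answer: $-571561$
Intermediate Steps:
$U{\left(l \right)} = \left(-11 + l\right)^{2}$
$d = 82369$ ($d = \left(-11 - 276\right)^{2} = \left(-287\right)^{2} = 82369$)
$-489192 - d = -489192 - 82369 = -571561$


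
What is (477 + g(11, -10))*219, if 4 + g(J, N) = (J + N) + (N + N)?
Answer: 99426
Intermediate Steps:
g(J, N) = -4 + J + 3*N (g(J, N) = -4 + ((J + N) + (N + N)) = -4 + ((J + N) + 2*N) = -4 + (J + 3*N) = -4 + J + 3*N)
(477 + g(11, -10))*219 = (477 + (-4 + 11 + 3*(-10)))*219 = (477 + (-4 + 11 - 30))*219 = (477 - 23)*219 = 454*219 = 99426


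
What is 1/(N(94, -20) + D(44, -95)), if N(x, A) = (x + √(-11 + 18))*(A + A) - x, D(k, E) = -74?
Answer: -491/1927248 + 5*√7/1927248 ≈ -0.00024790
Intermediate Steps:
N(x, A) = -x + 2*A*(x + √7) (N(x, A) = (x + √7)*(2*A) - x = 2*A*(x + √7) - x = -x + 2*A*(x + √7))
1/(N(94, -20) + D(44, -95)) = 1/((-1*94 + 2*(-20)*94 + 2*(-20)*√7) - 74) = 1/((-94 - 3760 - 40*√7) - 74) = 1/((-3854 - 40*√7) - 74) = 1/(-3928 - 40*√7)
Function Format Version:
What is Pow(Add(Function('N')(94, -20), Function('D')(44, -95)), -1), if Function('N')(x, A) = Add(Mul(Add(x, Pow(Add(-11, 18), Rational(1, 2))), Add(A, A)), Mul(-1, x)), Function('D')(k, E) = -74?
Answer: Add(Rational(-491, 1927248), Mul(Rational(5, 1927248), Pow(7, Rational(1, 2)))) ≈ -0.00024790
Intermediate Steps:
Function('N')(x, A) = Add(Mul(-1, x), Mul(2, A, Add(x, Pow(7, Rational(1, 2))))) (Function('N')(x, A) = Add(Mul(Add(x, Pow(7, Rational(1, 2))), Mul(2, A)), Mul(-1, x)) = Add(Mul(2, A, Add(x, Pow(7, Rational(1, 2)))), Mul(-1, x)) = Add(Mul(-1, x), Mul(2, A, Add(x, Pow(7, Rational(1, 2))))))
Pow(Add(Function('N')(94, -20), Function('D')(44, -95)), -1) = Pow(Add(Add(Mul(-1, 94), Mul(2, -20, 94), Mul(2, -20, Pow(7, Rational(1, 2)))), -74), -1) = Pow(Add(Add(-94, -3760, Mul(-40, Pow(7, Rational(1, 2)))), -74), -1) = Pow(Add(Add(-3854, Mul(-40, Pow(7, Rational(1, 2)))), -74), -1) = Pow(Add(-3928, Mul(-40, Pow(7, Rational(1, 2)))), -1)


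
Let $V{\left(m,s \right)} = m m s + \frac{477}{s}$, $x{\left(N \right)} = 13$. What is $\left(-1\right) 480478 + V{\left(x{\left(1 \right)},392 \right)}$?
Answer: $- \frac{162377683}{392} \approx -4.1423 \cdot 10^{5}$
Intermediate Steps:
$V{\left(m,s \right)} = \frac{477}{s} + s m^{2}$ ($V{\left(m,s \right)} = m^{2} s + \frac{477}{s} = s m^{2} + \frac{477}{s} = \frac{477}{s} + s m^{2}$)
$\left(-1\right) 480478 + V{\left(x{\left(1 \right)},392 \right)} = \left(-1\right) 480478 + \left(\frac{477}{392} + 392 \cdot 13^{2}\right) = -480478 + \left(477 \cdot \frac{1}{392} + 392 \cdot 169\right) = -480478 + \left(\frac{477}{392} + 66248\right) = -480478 + \frac{25969693}{392} = - \frac{162377683}{392}$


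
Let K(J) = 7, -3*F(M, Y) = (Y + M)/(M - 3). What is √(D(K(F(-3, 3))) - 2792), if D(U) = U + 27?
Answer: I*√2758 ≈ 52.517*I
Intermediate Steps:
F(M, Y) = -(M + Y)/(3*(-3 + M)) (F(M, Y) = -(Y + M)/(3*(M - 3)) = -(M + Y)/(3*(-3 + M)))
D(U) = 27 + U
√(D(K(F(-3, 3))) - 2792) = √((27 + 7) - 2792) = √(34 - 2792) = √(-2758) = I*√2758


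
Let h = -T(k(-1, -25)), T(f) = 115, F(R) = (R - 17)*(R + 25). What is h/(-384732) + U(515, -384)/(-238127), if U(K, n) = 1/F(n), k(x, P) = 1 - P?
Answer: 3942259966463/13188814864660476 ≈ 0.00029891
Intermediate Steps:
F(R) = (-17 + R)*(25 + R)
h = -115 (h = -1*115 = -115)
U(K, n) = 1/(-425 + n² + 8*n)
h/(-384732) + U(515, -384)/(-238127) = -115/(-384732) + 1/((-425 + (-384)² + 8*(-384))*(-238127)) = -115*(-1/384732) - 1/238127/(-425 + 147456 - 3072) = 115/384732 - 1/238127/143959 = 115/384732 + (1/143959)*(-1/238127) = 115/384732 - 1/34280524793 = 3942259966463/13188814864660476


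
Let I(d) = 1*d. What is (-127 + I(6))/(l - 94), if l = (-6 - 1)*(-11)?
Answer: 121/17 ≈ 7.1176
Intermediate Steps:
I(d) = d
l = 77 (l = -7*(-11) = 77)
(-127 + I(6))/(l - 94) = (-127 + 6)/(77 - 94) = -121/(-17) = -121*(-1/17) = 121/17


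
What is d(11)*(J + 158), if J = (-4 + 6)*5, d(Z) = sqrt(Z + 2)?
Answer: 168*sqrt(13) ≈ 605.73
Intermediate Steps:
d(Z) = sqrt(2 + Z)
J = 10 (J = 2*5 = 10)
d(11)*(J + 158) = sqrt(2 + 11)*(10 + 158) = sqrt(13)*168 = 168*sqrt(13)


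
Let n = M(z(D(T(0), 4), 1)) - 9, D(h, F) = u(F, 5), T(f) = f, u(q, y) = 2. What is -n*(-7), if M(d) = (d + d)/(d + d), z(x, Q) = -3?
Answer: -56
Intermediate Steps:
D(h, F) = 2
M(d) = 1 (M(d) = (2*d)/((2*d)) = (2*d)*(1/(2*d)) = 1)
n = -8 (n = 1 - 9 = -8)
-n*(-7) = -1*(-8)*(-7) = 8*(-7) = -56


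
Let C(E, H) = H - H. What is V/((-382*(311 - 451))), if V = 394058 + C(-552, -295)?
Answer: 28147/3820 ≈ 7.3683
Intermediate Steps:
C(E, H) = 0
V = 394058 (V = 394058 + 0 = 394058)
V/((-382*(311 - 451))) = 394058/((-382*(311 - 451))) = 394058/((-382*(-140))) = 394058/53480 = 394058*(1/53480) = 28147/3820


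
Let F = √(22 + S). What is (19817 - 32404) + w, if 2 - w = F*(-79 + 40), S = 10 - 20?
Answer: -12585 + 78*√3 ≈ -12450.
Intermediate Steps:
S = -10
F = 2*√3 (F = √(22 - 10) = √12 = 2*√3 ≈ 3.4641)
w = 2 + 78*√3 (w = 2 - 2*√3*(-79 + 40) = 2 - 2*√3*(-39) = 2 - (-78)*√3 = 2 + 78*√3 ≈ 137.10)
(19817 - 32404) + w = (19817 - 32404) + (2 + 78*√3) = -12587 + (2 + 78*√3) = -12585 + 78*√3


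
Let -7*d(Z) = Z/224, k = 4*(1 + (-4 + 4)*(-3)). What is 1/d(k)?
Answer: -392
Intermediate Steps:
k = 4 (k = 4*(1 + 0*(-3)) = 4*(1 + 0) = 4*1 = 4)
d(Z) = -Z/1568 (d(Z) = -Z/(7*224) = -Z/1568)
1/d(k) = 1/(-1/1568*4) = 1/(-1/392) = -392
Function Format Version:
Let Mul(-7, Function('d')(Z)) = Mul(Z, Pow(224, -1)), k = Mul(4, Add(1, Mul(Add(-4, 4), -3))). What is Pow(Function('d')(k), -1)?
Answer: -392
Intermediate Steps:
k = 4 (k = Mul(4, Add(1, Mul(0, -3))) = Mul(4, Add(1, 0)) = Mul(4, 1) = 4)
Function('d')(Z) = Mul(Rational(-1, 1568), Z) (Function('d')(Z) = Mul(Rational(-1, 7), Mul(Z, Pow(224, -1))) = Mul(Rational(-1, 7), Mul(Z, Rational(1, 224))) = Mul(Rational(-1, 7), Mul(Rational(1, 224), Z)) = Mul(Rational(-1, 1568), Z))
Pow(Function('d')(k), -1) = Pow(Mul(Rational(-1, 1568), 4), -1) = Pow(Rational(-1, 392), -1) = -392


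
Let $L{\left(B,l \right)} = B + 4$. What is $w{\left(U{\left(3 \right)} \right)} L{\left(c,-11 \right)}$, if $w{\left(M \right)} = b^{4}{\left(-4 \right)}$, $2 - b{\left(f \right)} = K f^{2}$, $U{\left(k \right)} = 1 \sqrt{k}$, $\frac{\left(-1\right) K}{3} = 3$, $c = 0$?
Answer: $1817487424$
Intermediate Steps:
$L{\left(B,l \right)} = 4 + B$
$K = -9$ ($K = \left(-3\right) 3 = -9$)
$U{\left(k \right)} = \sqrt{k}$
$b{\left(f \right)} = 2 + 9 f^{2}$ ($b{\left(f \right)} = 2 - - 9 f^{2} = 2 + 9 f^{2}$)
$w{\left(M \right)} = 454371856$ ($w{\left(M \right)} = \left(2 + 9 \left(-4\right)^{2}\right)^{4} = \left(2 + 9 \cdot 16\right)^{4} = \left(2 + 144\right)^{4} = 146^{4} = 454371856$)
$w{\left(U{\left(3 \right)} \right)} L{\left(c,-11 \right)} = 454371856 \left(4 + 0\right) = 454371856 \cdot 4 = 1817487424$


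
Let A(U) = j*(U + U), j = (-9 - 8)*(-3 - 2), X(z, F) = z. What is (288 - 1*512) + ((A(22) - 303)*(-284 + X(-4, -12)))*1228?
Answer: -1215543392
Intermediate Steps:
j = 85 (j = -17*(-5) = 85)
A(U) = 170*U (A(U) = 85*(U + U) = 85*(2*U) = 170*U)
(288 - 1*512) + ((A(22) - 303)*(-284 + X(-4, -12)))*1228 = (288 - 1*512) + ((170*22 - 303)*(-284 - 4))*1228 = (288 - 512) + ((3740 - 303)*(-288))*1228 = -224 + (3437*(-288))*1228 = -224 - 989856*1228 = -224 - 1215543168 = -1215543392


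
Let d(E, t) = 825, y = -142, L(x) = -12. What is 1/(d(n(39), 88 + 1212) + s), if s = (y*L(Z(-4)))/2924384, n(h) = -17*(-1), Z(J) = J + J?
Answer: 365548/301577313 ≈ 0.0012121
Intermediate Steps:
Z(J) = 2*J
n(h) = 17
s = 213/365548 (s = -142*(-12)/2924384 = 1704*(1/2924384) = 213/365548 ≈ 0.00058269)
1/(d(n(39), 88 + 1212) + s) = 1/(825 + 213/365548) = 1/(301577313/365548) = 365548/301577313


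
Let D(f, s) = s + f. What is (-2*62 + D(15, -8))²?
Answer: 13689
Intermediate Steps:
D(f, s) = f + s
(-2*62 + D(15, -8))² = (-2*62 + (15 - 8))² = (-124 + 7)² = (-117)² = 13689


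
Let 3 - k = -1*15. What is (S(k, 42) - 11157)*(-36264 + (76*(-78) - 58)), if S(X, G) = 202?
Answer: 462848750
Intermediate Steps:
k = 18 (k = 3 - (-1)*15 = 3 - 1*(-15) = 3 + 15 = 18)
(S(k, 42) - 11157)*(-36264 + (76*(-78) - 58)) = (202 - 11157)*(-36264 + (76*(-78) - 58)) = -10955*(-36264 + (-5928 - 58)) = -10955*(-36264 - 5986) = -10955*(-42250) = 462848750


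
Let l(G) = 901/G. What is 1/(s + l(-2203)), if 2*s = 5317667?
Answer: 4406/11714818599 ≈ 3.7610e-7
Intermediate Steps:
s = 5317667/2 (s = (1/2)*5317667 = 5317667/2 ≈ 2.6588e+6)
1/(s + l(-2203)) = 1/(5317667/2 + 901/(-2203)) = 1/(5317667/2 + 901*(-1/2203)) = 1/(5317667/2 - 901/2203) = 1/(11714818599/4406) = 4406/11714818599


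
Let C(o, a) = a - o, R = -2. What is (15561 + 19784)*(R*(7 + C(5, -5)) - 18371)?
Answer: -649110925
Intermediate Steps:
(15561 + 19784)*(R*(7 + C(5, -5)) - 18371) = (15561 + 19784)*(-2*(7 + (-5 - 1*5)) - 18371) = 35345*(-2*(7 + (-5 - 5)) - 18371) = 35345*(-2*(7 - 10) - 18371) = 35345*(-2*(-3) - 18371) = 35345*(6 - 18371) = 35345*(-18365) = -649110925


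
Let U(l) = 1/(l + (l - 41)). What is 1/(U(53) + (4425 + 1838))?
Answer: 65/407096 ≈ 0.00015967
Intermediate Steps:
U(l) = 1/(-41 + 2*l) (U(l) = 1/(l + (-41 + l)) = 1/(-41 + 2*l))
1/(U(53) + (4425 + 1838)) = 1/(1/(-41 + 2*53) + (4425 + 1838)) = 1/(1/(-41 + 106) + 6263) = 1/(1/65 + 6263) = 1/(407096/65) = 65/407096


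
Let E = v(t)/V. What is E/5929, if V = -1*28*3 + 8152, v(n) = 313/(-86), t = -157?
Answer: -313/4113824792 ≈ -7.6085e-8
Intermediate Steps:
v(n) = -313/86 (v(n) = 313*(-1/86) = -313/86)
V = 8068 (V = -28*3 + 8152 = -84 + 8152 = 8068)
E = -313/693848 (E = -313/86/8068 = -313/86*1/8068 = -313/693848 ≈ -0.00045111)
E/5929 = -313/693848/5929 = -313/693848*1/5929 = -313/4113824792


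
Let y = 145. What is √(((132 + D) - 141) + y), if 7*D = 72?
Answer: 32*√7/7 ≈ 12.095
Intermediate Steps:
D = 72/7 (D = (⅐)*72 = 72/7 ≈ 10.286)
√(((132 + D) - 141) + y) = √(((132 + 72/7) - 141) + 145) = √((996/7 - 141) + 145) = √(9/7 + 145) = √(1024/7) = 32*√7/7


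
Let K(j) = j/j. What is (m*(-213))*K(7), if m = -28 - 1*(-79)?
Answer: -10863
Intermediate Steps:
K(j) = 1
m = 51 (m = -28 + 79 = 51)
(m*(-213))*K(7) = (51*(-213))*1 = -10863*1 = -10863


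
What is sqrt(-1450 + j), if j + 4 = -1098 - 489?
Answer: I*sqrt(3041) ≈ 55.145*I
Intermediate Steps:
j = -1591 (j = -4 + (-1098 - 489) = -4 - 1587 = -1591)
sqrt(-1450 + j) = sqrt(-1450 - 1591) = sqrt(-3041) = I*sqrt(3041)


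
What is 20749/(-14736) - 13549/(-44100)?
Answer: -59614403/54154800 ≈ -1.1008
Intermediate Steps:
20749/(-14736) - 13549/(-44100) = 20749*(-1/14736) - 13549*(-1/44100) = -20749/14736 + 13549/44100 = -59614403/54154800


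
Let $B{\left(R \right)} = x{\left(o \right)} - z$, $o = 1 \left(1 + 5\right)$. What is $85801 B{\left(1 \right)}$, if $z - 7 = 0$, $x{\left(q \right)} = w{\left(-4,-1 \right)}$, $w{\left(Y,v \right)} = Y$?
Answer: $-943811$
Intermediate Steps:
$o = 6$ ($o = 1 \cdot 6 = 6$)
$x{\left(q \right)} = -4$
$z = 7$ ($z = 7 + 0 = 7$)
$B{\left(R \right)} = -11$ ($B{\left(R \right)} = -4 - 7 = -11$)
$85801 B{\left(1 \right)} = 85801 \left(-11\right) = -943811$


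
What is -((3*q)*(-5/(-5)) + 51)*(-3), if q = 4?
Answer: 189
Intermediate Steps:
-((3*q)*(-5/(-5)) + 51)*(-3) = -((3*4)*(-5/(-5)) + 51)*(-3) = -(12*(-5*(-⅕)) + 51)*(-3) = -(12*1 + 51)*(-3) = -(12 + 51)*(-3) = -63*(-3) = -1*(-189) = 189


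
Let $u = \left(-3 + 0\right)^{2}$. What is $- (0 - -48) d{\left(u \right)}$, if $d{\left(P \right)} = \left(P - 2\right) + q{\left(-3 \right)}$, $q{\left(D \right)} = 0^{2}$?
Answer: $-336$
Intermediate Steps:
$u = 9$ ($u = \left(-3\right)^{2} = 9$)
$q{\left(D \right)} = 0$
$d{\left(P \right)} = -2 + P$ ($d{\left(P \right)} = \left(P - 2\right) + 0 = \left(-2 + P\right) + 0 = -2 + P$)
$- (0 - -48) d{\left(u \right)} = - (0 - -48) \left(-2 + 9\right) = - (0 + 48) 7 = \left(-1\right) 48 \cdot 7 = \left(-48\right) 7 = -336$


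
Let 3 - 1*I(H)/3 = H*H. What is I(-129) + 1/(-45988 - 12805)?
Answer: -2934593803/58793 ≈ -49914.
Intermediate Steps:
I(H) = 9 - 3*H² (I(H) = 9 - 3*H*H = 9 - 3*H²)
I(-129) + 1/(-45988 - 12805) = (9 - 3*(-129)²) + 1/(-45988 - 12805) = (9 - 3*16641) + 1/(-58793) = (9 - 49923) - 1/58793 = -49914 - 1/58793 = -2934593803/58793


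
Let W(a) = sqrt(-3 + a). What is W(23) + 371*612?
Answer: 227052 + 2*sqrt(5) ≈ 2.2706e+5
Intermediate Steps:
W(23) + 371*612 = sqrt(-3 + 23) + 371*612 = sqrt(20) + 227052 = 2*sqrt(5) + 227052 = 227052 + 2*sqrt(5)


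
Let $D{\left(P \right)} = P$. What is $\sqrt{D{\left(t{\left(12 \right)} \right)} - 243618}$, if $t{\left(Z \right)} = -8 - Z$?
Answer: $i \sqrt{243638} \approx 493.6 i$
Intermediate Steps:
$\sqrt{D{\left(t{\left(12 \right)} \right)} - 243618} = \sqrt{\left(-8 - 12\right) - 243618} = \sqrt{-20 - 243618} = \sqrt{-243638} = i \sqrt{243638}$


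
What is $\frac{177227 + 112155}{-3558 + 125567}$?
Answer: $\frac{289382}{122009} \approx 2.3718$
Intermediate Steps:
$\frac{177227 + 112155}{-3558 + 125567} = \frac{289382}{122009}$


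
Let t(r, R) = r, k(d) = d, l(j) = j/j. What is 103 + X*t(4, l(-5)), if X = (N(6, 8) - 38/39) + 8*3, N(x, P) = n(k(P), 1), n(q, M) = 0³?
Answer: 7609/39 ≈ 195.10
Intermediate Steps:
l(j) = 1
n(q, M) = 0
N(x, P) = 0
X = 898/39 (X = (0 - 38/39) + 8*3 = (0 - 38*1/39) + 24 = (0 - 38/39) + 24 = -38/39 + 24 = 898/39 ≈ 23.026)
103 + X*t(4, l(-5)) = 103 + (898/39)*4 = 103 + 3592/39 = 7609/39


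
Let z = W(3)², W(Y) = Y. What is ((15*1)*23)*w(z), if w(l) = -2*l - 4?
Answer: -7590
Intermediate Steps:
z = 9 (z = 3² = 9)
w(l) = -4 - 2*l
((15*1)*23)*w(z) = ((15*1)*23)*(-4 - 2*9) = (15*23)*(-4 - 18) = 345*(-22) = -7590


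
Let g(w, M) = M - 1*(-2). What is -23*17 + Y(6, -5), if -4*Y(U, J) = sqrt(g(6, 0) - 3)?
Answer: -391 - I/4 ≈ -391.0 - 0.25*I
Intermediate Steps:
g(w, M) = 2 + M (g(w, M) = M + 2 = 2 + M)
Y(U, J) = -I/4 (Y(U, J) = -sqrt((2 + 0) - 3)/4 = -sqrt(2 - 3)/4 = -I/4)
-23*17 + Y(6, -5) = -23*17 - I/4 = -391 - I/4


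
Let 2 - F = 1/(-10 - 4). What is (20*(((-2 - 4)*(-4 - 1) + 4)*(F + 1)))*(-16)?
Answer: -233920/7 ≈ -33417.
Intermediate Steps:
F = 29/14 (F = 2 - 1/(-10 - 4) = 2 - 1/(-14) = 2 - 1*(-1/14) = 2 + 1/14 = 29/14 ≈ 2.0714)
(20*(((-2 - 4)*(-4 - 1) + 4)*(F + 1)))*(-16) = (20*(((-2 - 4)*(-4 - 1) + 4)*(29/14 + 1)))*(-16) = (20*((-6*(-5) + 4)*(43/14)))*(-16) = (20*((30 + 4)*(43/14)))*(-16) = (20*(34*(43/14)))*(-16) = (20*(731/7))*(-16) = (14620/7)*(-16) = -233920/7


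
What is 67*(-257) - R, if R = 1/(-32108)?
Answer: -552867651/32108 ≈ -17219.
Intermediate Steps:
R = -1/32108 ≈ -3.1145e-5
67*(-257) - R = 67*(-257) - 1*(-1/32108) = -17219 + 1/32108 = -552867651/32108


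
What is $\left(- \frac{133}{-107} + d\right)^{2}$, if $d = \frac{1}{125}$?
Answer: $\frac{279959824}{178890625} \approx 1.565$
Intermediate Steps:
$d = \frac{1}{125} \approx 0.008$
$\left(- \frac{133}{-107} + d\right)^{2} = \left(- \frac{133}{-107} + \frac{1}{125}\right)^{2} = \left(\left(-133\right) \left(- \frac{1}{107}\right) + \frac{1}{125}\right)^{2} = \left(\frac{133}{107} + \frac{1}{125}\right)^{2} = \left(\frac{16732}{13375}\right)^{2} = \frac{279959824}{178890625}$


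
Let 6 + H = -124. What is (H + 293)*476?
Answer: 77588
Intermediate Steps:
H = -130 (H = -6 - 124 = -130)
(H + 293)*476 = (-130 + 293)*476 = 163*476 = 77588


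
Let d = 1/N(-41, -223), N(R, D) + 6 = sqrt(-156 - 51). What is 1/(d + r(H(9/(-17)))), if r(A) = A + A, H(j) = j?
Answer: -76092/82693 + 867*I*sqrt(23)/82693 ≈ -0.92017 + 0.050282*I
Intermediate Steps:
N(R, D) = -6 + 3*I*sqrt(23) (N(R, D) = -6 + sqrt(-156 - 51) = -6 + sqrt(-207) = -6 + 3*I*sqrt(23))
r(A) = 2*A
d = 1/(-6 + 3*I*sqrt(23)) ≈ -0.024691 - 0.059208*I
1/(d + r(H(9/(-17)))) = 1/((-2/81 - I*sqrt(23)/81) + 2*(9/(-17))) = 1/((-2/81 - I*sqrt(23)/81) + 2*(9*(-1/17))) = 1/((-2/81 - I*sqrt(23)/81) + 2*(-9/17)) = 1/((-2/81 - I*sqrt(23)/81) - 18/17) = 1/(-1492/1377 - I*sqrt(23)/81)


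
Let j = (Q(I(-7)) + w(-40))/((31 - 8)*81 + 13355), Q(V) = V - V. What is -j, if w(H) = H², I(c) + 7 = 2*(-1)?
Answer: -800/7609 ≈ -0.10514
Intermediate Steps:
I(c) = -9 (I(c) = -7 + 2*(-1) = -7 - 2 = -9)
Q(V) = 0
j = 800/7609 (j = (0 + (-40)²)/((31 - 8)*81 + 13355) = (0 + 1600)/(23*81 + 13355) = 1600/(1863 + 13355) = 1600/15218 = 1600*(1/15218) = 800/7609 ≈ 0.10514)
-j = -1*800/7609 = -800/7609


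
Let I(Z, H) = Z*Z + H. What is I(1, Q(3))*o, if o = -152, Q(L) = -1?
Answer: 0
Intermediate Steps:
I(Z, H) = H + Z² (I(Z, H) = Z² + H = H + Z²)
I(1, Q(3))*o = (-1 + 1²)*(-152) = (-1 + 1)*(-152) = 0*(-152) = 0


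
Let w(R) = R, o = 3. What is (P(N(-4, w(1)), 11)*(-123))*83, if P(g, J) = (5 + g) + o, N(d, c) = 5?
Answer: -132717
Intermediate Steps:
P(g, J) = 8 + g (P(g, J) = (5 + g) + 3 = 8 + g)
(P(N(-4, w(1)), 11)*(-123))*83 = ((8 + 5)*(-123))*83 = (13*(-123))*83 = -1599*83 = -132717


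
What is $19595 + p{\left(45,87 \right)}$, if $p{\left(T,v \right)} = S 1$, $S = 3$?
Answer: $19598$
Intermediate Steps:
$p{\left(T,v \right)} = 3$ ($p{\left(T,v \right)} = 3 \cdot 1 = 3$)
$19595 + p{\left(45,87 \right)} = 19595 + 3 = 19598$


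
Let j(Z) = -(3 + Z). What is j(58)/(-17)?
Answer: 61/17 ≈ 3.5882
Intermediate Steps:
j(Z) = -3 - Z
j(58)/(-17) = (-3 - 1*58)/(-17) = -(-3 - 58)/17 = -1/17*(-61) = 61/17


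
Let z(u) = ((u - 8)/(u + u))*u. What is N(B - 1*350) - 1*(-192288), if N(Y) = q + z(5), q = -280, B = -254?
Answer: 384013/2 ≈ 1.9201e+5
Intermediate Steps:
z(u) = -4 + u/2 (z(u) = ((-8 + u)/((2*u)))*u = ((-8 + u)*(1/(2*u)))*u = ((-8 + u)/(2*u))*u = -4 + u/2)
N(Y) = -563/2 (N(Y) = -280 + (-4 + (½)*5) = -280 + (-4 + 5/2) = -280 - 3/2 = -563/2)
N(B - 1*350) - 1*(-192288) = -563/2 - 1*(-192288) = -563/2 + 192288 = 384013/2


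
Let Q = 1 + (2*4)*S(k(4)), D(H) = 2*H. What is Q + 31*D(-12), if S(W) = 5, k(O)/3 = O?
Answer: -703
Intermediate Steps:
k(O) = 3*O
Q = 41 (Q = 1 + (2*4)*5 = 1 + 8*5 = 1 + 40 = 41)
Q + 31*D(-12) = 41 + 31*(2*(-12)) = 41 + 31*(-24) = 41 - 744 = -703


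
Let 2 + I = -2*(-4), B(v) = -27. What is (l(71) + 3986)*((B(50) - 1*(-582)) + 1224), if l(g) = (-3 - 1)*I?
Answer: 7048398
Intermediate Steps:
I = 6 (I = -2 - 2*(-4) = -2 + 8 = 6)
l(g) = -24 (l(g) = (-3 - 1)*6 = -4*6 = -24)
(l(71) + 3986)*((B(50) - 1*(-582)) + 1224) = (-24 + 3986)*((-27 - 1*(-582)) + 1224) = 3962*((-27 + 582) + 1224) = 3962*(555 + 1224) = 3962*1779 = 7048398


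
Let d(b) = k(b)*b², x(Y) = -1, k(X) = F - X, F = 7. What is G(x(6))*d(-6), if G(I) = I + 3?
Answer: 936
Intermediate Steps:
k(X) = 7 - X
G(I) = 3 + I
d(b) = b²*(7 - b) (d(b) = (7 - b)*b² = b²*(7 - b))
G(x(6))*d(-6) = (3 - 1)*((-6)²*(7 - 1*(-6))) = 2*(36*(7 + 6)) = 2*(36*13) = 2*468 = 936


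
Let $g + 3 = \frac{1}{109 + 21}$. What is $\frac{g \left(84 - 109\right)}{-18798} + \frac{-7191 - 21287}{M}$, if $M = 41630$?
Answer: $- \frac{6999767947}{10173289620} \approx -0.68805$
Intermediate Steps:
$g = - \frac{389}{130}$ ($g = -3 + \frac{1}{109 + 21} = -3 + \frac{1}{130} = - \frac{389}{130} \approx -2.9923$)
$\frac{g \left(84 - 109\right)}{-18798} + \frac{-7191 - 21287}{M} = \frac{\left(- \frac{389}{130}\right) \left(84 - 109\right)}{-18798} + \frac{-7191 - 21287}{41630} = \left(- \frac{389}{130}\right) \left(-25\right) \left(- \frac{1}{18798}\right) - \frac{14239}{20815} = \frac{1945}{26} \left(- \frac{1}{18798}\right) - \frac{14239}{20815} = - \frac{1945}{488748} - \frac{14239}{20815} = - \frac{6999767947}{10173289620}$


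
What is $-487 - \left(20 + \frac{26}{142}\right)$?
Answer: $- \frac{36010}{71} \approx -507.18$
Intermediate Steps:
$-487 - \left(20 + \frac{26}{142}\right) = -487 - \left(20 + 26 \cdot \frac{1}{142}\right) = -487 - \left(20 + \frac{13}{71}\right) = -487 - \frac{1433}{71} = - \frac{36010}{71}$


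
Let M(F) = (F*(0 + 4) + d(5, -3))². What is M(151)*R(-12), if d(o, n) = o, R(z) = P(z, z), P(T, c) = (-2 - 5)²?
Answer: 18173169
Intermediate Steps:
P(T, c) = 49 (P(T, c) = (-7)² = 49)
R(z) = 49
M(F) = (5 + 4*F)² (M(F) = (F*(0 + 4) + 5)² = (F*4 + 5)² = (4*F + 5)² = (5 + 4*F)²)
M(151)*R(-12) = (5 + 4*151)²*49 = (5 + 604)²*49 = 609²*49 = 370881*49 = 18173169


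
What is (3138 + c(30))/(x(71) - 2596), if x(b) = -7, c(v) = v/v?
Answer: -3139/2603 ≈ -1.2059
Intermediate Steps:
c(v) = 1
(3138 + c(30))/(x(71) - 2596) = (3138 + 1)/(-7 - 2596) = 3139/(-2603) = 3139*(-1/2603) = -3139/2603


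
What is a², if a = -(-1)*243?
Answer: 59049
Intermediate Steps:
a = 243 (a = -1*(-243) = 243)
a² = 243² = 59049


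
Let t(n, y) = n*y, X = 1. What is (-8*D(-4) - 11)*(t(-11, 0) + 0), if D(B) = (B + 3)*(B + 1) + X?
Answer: 0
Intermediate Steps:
D(B) = 1 + (1 + B)*(3 + B) (D(B) = (B + 3)*(B + 1) + 1 = (3 + B)*(1 + B) + 1 = (1 + B)*(3 + B) + 1 = 1 + (1 + B)*(3 + B))
(-8*D(-4) - 11)*(t(-11, 0) + 0) = (-8*(4 + (-4)**2 + 4*(-4)) - 11)*(-11*0 + 0) = (-8*(4 + 16 - 16) - 11)*(0 + 0) = (-8*4 - 11)*0 = (-32 - 11)*0 = -43*0 = 0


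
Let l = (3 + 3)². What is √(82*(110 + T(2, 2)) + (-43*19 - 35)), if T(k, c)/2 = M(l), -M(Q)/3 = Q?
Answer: 2*I*√2386 ≈ 97.693*I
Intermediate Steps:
l = 36 (l = 6² = 36)
M(Q) = -3*Q
T(k, c) = -216 (T(k, c) = 2*(-3*36) = 2*(-108) = -216)
√(82*(110 + T(2, 2)) + (-43*19 - 35)) = √(82*(110 - 216) + (-43*19 - 35)) = √(82*(-106) + (-817 - 35)) = √(-8692 - 852) = √(-9544) = 2*I*√2386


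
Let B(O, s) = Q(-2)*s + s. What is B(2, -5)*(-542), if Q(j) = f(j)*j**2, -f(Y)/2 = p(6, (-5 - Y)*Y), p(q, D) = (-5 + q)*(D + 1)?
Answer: -149050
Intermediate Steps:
p(q, D) = (1 + D)*(-5 + q) (p(q, D) = (-5 + q)*(1 + D) = (1 + D)*(-5 + q))
f(Y) = -2 - 2*Y*(-5 - Y) (f(Y) = -2*(-5 + 6 - 5*(-5 - Y)*Y + ((-5 - Y)*Y)*6) = -2*(-5 + 6 - 5*Y*(-5 - Y) + (Y*(-5 - Y))*6) = -2*(-5 + 6 - 5*Y*(-5 - Y) + 6*Y*(-5 - Y)) = -2*(1 + Y*(-5 - Y)) = -2 - 2*Y*(-5 - Y))
Q(j) = j**2*(-2 + 2*j*(5 + j)) (Q(j) = (-2 + 2*j*(5 + j))*j**2 = j**2*(-2 + 2*j*(5 + j)))
B(O, s) = -55*s (B(O, s) = (2*(-2)**2*(-1 - 2*(5 - 2)))*s + s = (2*4*(-1 - 2*3))*s + s = (2*4*(-1 - 6))*s + s = (2*4*(-7))*s + s = -56*s + s = -55*s)
B(2, -5)*(-542) = -55*(-5)*(-542) = 275*(-542) = -149050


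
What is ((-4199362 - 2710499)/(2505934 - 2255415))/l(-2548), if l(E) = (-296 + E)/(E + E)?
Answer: -2934387638/59373003 ≈ -49.423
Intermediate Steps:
l(E) = (-296 + E)/(2*E) (l(E) = (-296 + E)/((2*E)) = (-296 + E)*(1/(2*E)) = (-296 + E)/(2*E))
((-4199362 - 2710499)/(2505934 - 2255415))/l(-2548) = ((-4199362 - 2710499)/(2505934 - 2255415))/(((½)*(-296 - 2548)/(-2548))) = (-6909861/250519)/(((½)*(-1/2548)*(-2844))) = (-6909861*1/250519)/(711/1274) = -6909861/250519*1274/711 = -2934387638/59373003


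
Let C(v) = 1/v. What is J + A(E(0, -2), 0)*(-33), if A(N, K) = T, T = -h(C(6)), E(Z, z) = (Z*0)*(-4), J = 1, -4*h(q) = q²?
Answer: 37/48 ≈ 0.77083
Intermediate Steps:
h(q) = -q²/4
E(Z, z) = 0 (E(Z, z) = 0*(-4) = 0)
T = 1/144 (T = -(-1)*(1/6)²/4 = -(-1)*(⅙)²/4 = -(-1)/(4*36) = -1*(-1/144) = 1/144 ≈ 0.0069444)
A(N, K) = 1/144
J + A(E(0, -2), 0)*(-33) = 1 + (1/144)*(-33) = 1 - 11/48 = 37/48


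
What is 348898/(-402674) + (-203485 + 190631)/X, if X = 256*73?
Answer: -2924044355/1881292928 ≈ -1.5543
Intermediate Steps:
X = 18688
348898/(-402674) + (-203485 + 190631)/X = 348898/(-402674) + (-203485 + 190631)/18688 = 348898*(-1/402674) - 12854*1/18688 = -174449/201337 - 6427/9344 = -2924044355/1881292928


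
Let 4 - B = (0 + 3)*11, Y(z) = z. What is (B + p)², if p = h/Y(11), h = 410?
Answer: 8281/121 ≈ 68.438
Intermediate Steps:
B = -29 (B = 4 - (0 + 3)*11 = 4 - 3*11 = 4 - 1*33 = 4 - 33 = -29)
p = 410/11 ≈ 37.273
(B + p)² = (-29 + 410/11)² = (91/11)² = 8281/121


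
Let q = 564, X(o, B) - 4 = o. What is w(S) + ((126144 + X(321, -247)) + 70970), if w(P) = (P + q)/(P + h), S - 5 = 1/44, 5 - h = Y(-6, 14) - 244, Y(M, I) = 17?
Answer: 2059116368/10429 ≈ 1.9744e+5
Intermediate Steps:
X(o, B) = 4 + o
h = 232 (h = 5 - (17 - 244) = 5 - 1*(-227) = 5 + 227 = 232)
S = 221/44 (S = 5 + 1/44 = 221/44 ≈ 5.0227)
w(P) = (564 + P)/(232 + P) (w(P) = (P + 564)/(P + 232) = (564 + P)/(232 + P))
w(S) + ((126144 + X(321, -247)) + 70970) = (564 + 221/44)/(232 + 221/44) + ((126144 + (4 + 321)) + 70970) = (25037/44)/(10429/44) + ((126144 + 325) + 70970) = (44/10429)*(25037/44) + (126469 + 70970) = 25037/10429 + 197439 = 2059116368/10429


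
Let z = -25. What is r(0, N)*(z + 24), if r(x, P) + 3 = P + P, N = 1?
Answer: 1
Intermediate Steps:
r(x, P) = -3 + 2*P (r(x, P) = -3 + (P + P) = -3 + 2*P)
r(0, N)*(z + 24) = (-3 + 2*1)*(-25 + 24) = (-3 + 2)*(-1) = -1*(-1) = 1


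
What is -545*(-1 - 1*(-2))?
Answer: -545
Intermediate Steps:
-545*(-1 - 1*(-2)) = -545*(-1 + 2) = -545*1 = -545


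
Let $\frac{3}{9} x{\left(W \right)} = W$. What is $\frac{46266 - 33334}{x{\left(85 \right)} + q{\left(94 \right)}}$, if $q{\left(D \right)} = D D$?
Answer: $\frac{12932}{9091} \approx 1.4225$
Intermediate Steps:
$q{\left(D \right)} = D^{2}$
$x{\left(W \right)} = 3 W$
$\frac{46266 - 33334}{x{\left(85 \right)} + q{\left(94 \right)}} = \frac{46266 - 33334}{3 \cdot 85 + 94^{2}} = \frac{12932}{255 + 8836} = \frac{12932}{9091}$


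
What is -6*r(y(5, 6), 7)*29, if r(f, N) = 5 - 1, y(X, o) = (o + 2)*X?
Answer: -696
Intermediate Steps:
y(X, o) = X*(2 + o) (y(X, o) = (2 + o)*X = X*(2 + o))
r(f, N) = 4
-6*r(y(5, 6), 7)*29 = -6*4*29 = -24*29 = -696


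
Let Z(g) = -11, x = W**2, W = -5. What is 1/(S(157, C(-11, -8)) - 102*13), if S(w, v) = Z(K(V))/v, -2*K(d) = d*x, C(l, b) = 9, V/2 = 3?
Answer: -9/11945 ≈ -0.00075345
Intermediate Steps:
V = 6 (V = 2*3 = 6)
x = 25 (x = (-5)**2 = 25)
K(d) = -25*d/2 (K(d) = -d*25/2 = -25*d/2)
S(w, v) = -11/v
1/(S(157, C(-11, -8)) - 102*13) = 1/(-11/9 - 102*13) = 1/(-11*1/9 - 1*1326) = 1/(-11/9 - 1326) = 1/(-11945/9) = -9/11945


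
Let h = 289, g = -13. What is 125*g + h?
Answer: -1336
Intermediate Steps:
125*g + h = 125*(-13) + 289 = -1625 + 289 = -1336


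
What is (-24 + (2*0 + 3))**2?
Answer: 441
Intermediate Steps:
(-24 + (2*0 + 3))**2 = (-24 + (0 + 3))**2 = (-24 + 3)**2 = (-21)**2 = 441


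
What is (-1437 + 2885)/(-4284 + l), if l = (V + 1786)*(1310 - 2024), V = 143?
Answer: -724/690795 ≈ -0.0010481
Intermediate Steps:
l = -1377306 (l = (143 + 1786)*(1310 - 2024) = 1929*(-714) = -1377306)
(-1437 + 2885)/(-4284 + l) = (-1437 + 2885)/(-4284 - 1377306) = 1448/(-1381590) = 1448*(-1/1381590) = -724/690795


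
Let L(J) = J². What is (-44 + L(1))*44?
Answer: -1892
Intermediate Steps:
(-44 + L(1))*44 = (-44 + 1²)*44 = (-44 + 1)*44 = -43*44 = -1892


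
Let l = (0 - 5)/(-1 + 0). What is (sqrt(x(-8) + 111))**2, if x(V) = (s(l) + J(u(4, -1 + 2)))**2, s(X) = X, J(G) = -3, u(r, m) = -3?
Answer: 115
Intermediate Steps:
l = 5 (l = -5/(-1) = -5*(-1) = 5)
x(V) = 4 (x(V) = (5 - 3)**2 = 2**2 = 4)
(sqrt(x(-8) + 111))**2 = (sqrt(4 + 111))**2 = (sqrt(115))**2 = 115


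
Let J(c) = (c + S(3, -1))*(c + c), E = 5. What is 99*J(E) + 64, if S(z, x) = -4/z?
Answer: 3694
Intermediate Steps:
J(c) = 2*c*(-4/3 + c) (J(c) = (c - 4/3)*(c + c) = (c - 4*⅓)*(2*c) = (c - 4/3)*(2*c) = (-4/3 + c)*(2*c) = 2*c*(-4/3 + c))
99*J(E) + 64 = 99*((⅔)*5*(-4 + 3*5)) + 64 = 99*((⅔)*5*(-4 + 15)) + 64 = 99*((⅔)*5*11) + 64 = 99*(110/3) + 64 = 3630 + 64 = 3694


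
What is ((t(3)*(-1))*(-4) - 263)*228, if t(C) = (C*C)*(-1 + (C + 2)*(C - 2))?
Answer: -27132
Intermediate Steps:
t(C) = C²*(-1 + (-2 + C)*(2 + C)) (t(C) = C²*(-1 + (2 + C)*(-2 + C)) = C²*(-1 + (-2 + C)*(2 + C)))
((t(3)*(-1))*(-4) - 263)*228 = (((3²*(-5 + 3²))*(-1))*(-4) - 263)*228 = (((9*(-5 + 9))*(-1))*(-4) - 263)*228 = (((9*4)*(-1))*(-4) - 263)*228 = ((36*(-1))*(-4) - 263)*228 = (-36*(-4) - 263)*228 = (144 - 263)*228 = -119*228 = -27132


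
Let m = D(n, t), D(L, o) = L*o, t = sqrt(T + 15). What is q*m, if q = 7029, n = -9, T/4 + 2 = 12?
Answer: -63261*sqrt(55) ≈ -4.6916e+5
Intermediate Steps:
T = 40 (T = -8 + 4*12 = -8 + 48 = 40)
t = sqrt(55) (t = sqrt(40 + 15) = sqrt(55) ≈ 7.4162)
m = -9*sqrt(55) ≈ -66.746
q*m = 7029*(-9*sqrt(55)) = -63261*sqrt(55)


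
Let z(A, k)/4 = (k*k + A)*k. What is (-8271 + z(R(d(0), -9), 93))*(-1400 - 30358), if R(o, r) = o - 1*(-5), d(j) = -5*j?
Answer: -101975477886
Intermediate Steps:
R(o, r) = 5 + o (R(o, r) = o + 5 = 5 + o)
z(A, k) = 4*k*(A + k²) (z(A, k) = 4*((k*k + A)*k) = 4*((k² + A)*k) = 4*((A + k²)*k) = 4*(k*(A + k²)) = 4*k*(A + k²))
(-8271 + z(R(d(0), -9), 93))*(-1400 - 30358) = (-8271 + 4*93*((5 - 5*0) + 93²))*(-1400 - 30358) = (-8271 + 4*93*((5 + 0) + 8649))*(-31758) = (-8271 + 4*93*(5 + 8649))*(-31758) = (-8271 + 4*93*8654)*(-31758) = (-8271 + 3219288)*(-31758) = 3211017*(-31758) = -101975477886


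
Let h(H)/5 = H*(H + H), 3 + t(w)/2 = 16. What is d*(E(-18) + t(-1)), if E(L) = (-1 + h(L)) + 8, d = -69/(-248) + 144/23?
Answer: 122079627/5704 ≈ 21402.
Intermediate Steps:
t(w) = 26 (t(w) = -6 + 2*16 = -6 + 32 = 26)
d = 37299/5704 (d = -69*(-1/248) + 144*(1/23) = 69/248 + 144/23 = 37299/5704 ≈ 6.5391)
h(H) = 10*H² (h(H) = 5*(H*(H + H)) = 5*(H*(2*H)) = 5*(2*H²) = 10*H²)
E(L) = 7 + 10*L² (E(L) = (-1 + 10*L²) + 8 = 7 + 10*L²)
d*(E(-18) + t(-1)) = 37299*((7 + 10*(-18)²) + 26)/5704 = 37299*((7 + 10*324) + 26)/5704 = 37299*((7 + 3240) + 26)/5704 = 37299*(3247 + 26)/5704 = (37299/5704)*3273 = 122079627/5704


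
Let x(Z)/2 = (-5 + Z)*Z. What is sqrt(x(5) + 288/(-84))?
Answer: 2*I*sqrt(42)/7 ≈ 1.8516*I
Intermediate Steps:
x(Z) = 2*Z*(-5 + Z) (x(Z) = 2*((-5 + Z)*Z) = 2*(Z*(-5 + Z)) = 2*Z*(-5 + Z))
sqrt(x(5) + 288/(-84)) = sqrt(2*5*(-5 + 5) + 288/(-84)) = sqrt(2*5*0 + 288*(-1/84)) = sqrt(0 - 24/7) = sqrt(-24/7) = 2*I*sqrt(42)/7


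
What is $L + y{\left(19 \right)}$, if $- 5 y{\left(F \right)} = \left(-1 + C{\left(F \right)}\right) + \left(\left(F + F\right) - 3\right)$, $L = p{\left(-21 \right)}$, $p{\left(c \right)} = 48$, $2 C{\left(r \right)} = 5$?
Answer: $\frac{407}{10} \approx 40.7$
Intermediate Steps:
$C{\left(r \right)} = \frac{5}{2}$ ($C{\left(r \right)} = \frac{1}{2} \cdot 5 = \frac{5}{2}$)
$L = 48$
$y{\left(F \right)} = \frac{3}{10} - \frac{2 F}{5}$ ($y{\left(F \right)} = - \frac{\left(-1 + \frac{5}{2}\right) + \left(\left(F + F\right) - 3\right)}{5} = - \frac{\frac{3}{2} + \left(2 F - 3\right)}{5} = - \frac{\frac{3}{2} + \left(-3 + 2 F\right)}{5} = - \frac{- \frac{3}{2} + 2 F}{5} = \frac{3}{10} - \frac{2 F}{5}$)
$L + y{\left(19 \right)} = 48 + \left(\frac{3}{10} - \frac{38}{5}\right) = 48 - \frac{73}{10} = \frac{407}{10}$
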